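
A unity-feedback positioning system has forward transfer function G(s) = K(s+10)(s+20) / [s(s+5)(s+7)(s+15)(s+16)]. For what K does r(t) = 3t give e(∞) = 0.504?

System type = 1 (one pole at s=0).
K_v = lim_{s→0} s·G(s) = K·10·20 / (5·7·15·16) = (1/42)·K.
e_ss = 3/K_v = 0.504 ⇒ K_v = 125/21 ⇒ K = (125/21)/(1/42) = 250.

250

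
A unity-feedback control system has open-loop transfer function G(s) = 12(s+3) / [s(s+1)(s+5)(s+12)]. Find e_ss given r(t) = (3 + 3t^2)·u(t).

G(s) has one factor of s in the denominator, so the system is type 1. Taking each input component in turn:
  • 3: tracked with zero error.
  • 3t^2: a type-1 system cannot track it, e_ss → ∞.
The unbounded component dominates.

infinity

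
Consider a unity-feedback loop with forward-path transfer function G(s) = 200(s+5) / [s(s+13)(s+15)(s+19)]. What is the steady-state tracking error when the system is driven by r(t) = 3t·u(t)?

11.115

System type = 1 (one pole at s=0).
K_v = lim_{s→0} s·G(s) = 200·5 / (13·15·19) = 200/741.
e_ss = 3/K_v = 3/(200/741) = 11.115.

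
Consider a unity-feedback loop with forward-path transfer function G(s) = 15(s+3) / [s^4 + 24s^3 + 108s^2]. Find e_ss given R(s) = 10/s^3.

Factoring s^2 from the denominator leaves a polynomial with constant term 108, so the system is type 2.
K_a = lim_{s→0} s^2·G(s) = 15·3 / 108 = 5/12.
r(t) = 5t^2 gives R(s) = 10/s^3.
e_ss = 10/K_a = 10/(5/12) = 24.

24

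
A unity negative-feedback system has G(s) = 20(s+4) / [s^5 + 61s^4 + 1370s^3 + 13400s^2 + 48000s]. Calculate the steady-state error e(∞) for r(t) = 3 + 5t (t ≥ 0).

3000

Lowest-order denominator term is 48000s, so the open loop has 1 pole at the origin → type 1 system. Taking each input component in turn:
  • 3: tracked with zero error.
  • 5t: e_ss = 5/K_v with K_v=1/600 → 3000.
Total e_ss = 3000.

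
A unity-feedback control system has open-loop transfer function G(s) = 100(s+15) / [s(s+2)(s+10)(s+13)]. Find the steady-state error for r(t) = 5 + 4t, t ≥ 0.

52/75

G(s) has one factor of s in the denominator, so the system is type 1. By superposition:
  • 5: tracked with zero error.
  • 4t: e_ss = 4/K_v with K_v=75/13 → 52/75.
Total e_ss = 52/75.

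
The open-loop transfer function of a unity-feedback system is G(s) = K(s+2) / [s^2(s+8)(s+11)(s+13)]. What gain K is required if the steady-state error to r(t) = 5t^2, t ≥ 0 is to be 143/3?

System type = 2 (two poles at s=0).
K_a = lim_{s→0} s^2·G(s) = K·2 / (8·11·13) = (1/572)·K.
e_ss = 10/K_a = 143/3 ⇒ K_a = 30/143 ⇒ K = (30/143)/(1/572) = 120.

120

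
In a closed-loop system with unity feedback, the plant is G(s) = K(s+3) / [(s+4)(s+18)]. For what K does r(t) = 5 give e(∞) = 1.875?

The open loop has no poles at the origin → type 0 system.
K_p = lim_{s→0} G(s) = K·3 / (4·18) = (1/24)·K.
e_ss = 5/(1 + K_p) = 1.875 ⇒ 1 + (1/24)·K = 8/3 ⇒ K = 40.

40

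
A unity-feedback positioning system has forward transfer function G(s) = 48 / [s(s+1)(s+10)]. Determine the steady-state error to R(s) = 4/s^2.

5/6

One free integrator in G(s): this is a type 1 system.
K_v = lim_{s→0} s·G(s) = 48 / (1·10) = 4.8.
e_ss = 4/K_v = 4/4.8 = 5/6.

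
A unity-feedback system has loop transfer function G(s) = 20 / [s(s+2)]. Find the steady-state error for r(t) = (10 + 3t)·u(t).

0.3

The open loop has one pole at the origin → type 1 system. Taking each input component in turn:
  • 10: tracked with zero error.
  • 3t: e_ss = 3/K_v with K_v=10 → 0.3.
Total e_ss = 0.3.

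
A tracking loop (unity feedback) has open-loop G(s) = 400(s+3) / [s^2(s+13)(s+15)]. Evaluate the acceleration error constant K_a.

80/13

G(s) has two factors of s in the denominator, so the system is type 2.
K_a = lim_{s→0} s^2·G(s) = 400·3 / (13·15) = 80/13.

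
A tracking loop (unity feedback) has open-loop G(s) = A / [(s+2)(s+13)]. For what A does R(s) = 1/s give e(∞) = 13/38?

50

System type = 0 (no poles at s=0).
K_p = lim_{s→0} G(s) = A / (2·13) = (1/26)·A.
e_ss = 1/(1 + K_p) = 13/38 ⇒ 1 + (1/26)·A = 38/13 ⇒ A = 50.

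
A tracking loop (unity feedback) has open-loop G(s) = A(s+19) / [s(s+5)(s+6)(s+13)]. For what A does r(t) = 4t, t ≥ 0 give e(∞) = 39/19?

40

G(s) has one factor of s in the denominator, so the system is type 1.
K_v = lim_{s→0} s·G(s) = A·19 / (5·6·13) = (19/390)·A.
e_ss = 4/K_v = 39/19 ⇒ K_v = 76/39 ⇒ A = (76/39)/(19/390) = 40.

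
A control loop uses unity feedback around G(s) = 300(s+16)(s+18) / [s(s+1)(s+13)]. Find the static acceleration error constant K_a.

0

The open loop has one pole at the origin → type 1 system.
K_a = lim_{s→0} s^2·G(s) = 0 (the extra factor of s kills the finite limit).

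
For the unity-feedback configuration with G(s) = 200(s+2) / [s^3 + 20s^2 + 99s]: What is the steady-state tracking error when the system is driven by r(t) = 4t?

0.99

Factoring s from the denominator leaves a polynomial with constant term 99, so the system is type 1.
K_v = lim_{s→0} s·G(s) = 200·2 / 99 = 400/99.
e_ss = 4/K_v = 4/(400/99) = 0.99.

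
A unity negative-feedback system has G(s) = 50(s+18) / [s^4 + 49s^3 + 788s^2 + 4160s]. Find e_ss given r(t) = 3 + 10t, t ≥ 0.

Lowest-order denominator term is 4160s, so the open loop has 1 pole at the origin → type 1 system. Taking each input component in turn:
  • 3: tracked with zero error.
  • 10t: e_ss = 10/K_v with K_v=45/208 → 416/9.
Total e_ss = 416/9.

416/9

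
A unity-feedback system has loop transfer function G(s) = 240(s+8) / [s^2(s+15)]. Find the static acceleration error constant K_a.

Two free integrators in G(s): this is a type 2 system.
K_a = lim_{s→0} s^2·G(s) = 240·8 / (15) = 128.

128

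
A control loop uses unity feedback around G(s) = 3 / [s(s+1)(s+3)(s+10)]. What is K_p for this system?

K_p = lim_{s→0} G(s); with 1 pole at the origin the limit diverges, so K_p = ∞.

infinity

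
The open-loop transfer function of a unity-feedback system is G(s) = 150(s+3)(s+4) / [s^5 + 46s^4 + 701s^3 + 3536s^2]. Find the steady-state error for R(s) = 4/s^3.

Factoring s^2 from the denominator leaves a polynomial with constant term 3536, so the system is type 2.
K_a = lim_{s→0} s^2·G(s) = 150·3·4 / 3536 = 225/442.
r(t) = 2t^2 gives R(s) = 4/s^3.
e_ss = 4/K_a = 4/(225/442) = 1768/225.

1768/225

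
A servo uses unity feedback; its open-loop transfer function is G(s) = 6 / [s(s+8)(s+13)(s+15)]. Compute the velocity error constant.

1/260

One free integrator in G(s): this is a type 1 system.
K_v = lim_{s→0} s·G(s) = 6 / (8·13·15) = 1/260.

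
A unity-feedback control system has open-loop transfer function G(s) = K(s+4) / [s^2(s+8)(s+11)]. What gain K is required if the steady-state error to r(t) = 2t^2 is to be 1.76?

Two free integrators in G(s): this is a type 2 system.
K_a = lim_{s→0} s^2·G(s) = K·4 / (8·11) = (1/22)·K.
e_ss = 4/K_a = 1.76 ⇒ K_a = 25/11 ⇒ K = (25/11)/(1/22) = 50.

50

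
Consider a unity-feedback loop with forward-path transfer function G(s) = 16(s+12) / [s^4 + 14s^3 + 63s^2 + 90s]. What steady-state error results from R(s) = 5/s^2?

75/32

The denominator has no term below 90s — 1 pole at s=0, type 1.
K_v = lim_{s→0} s·G(s) = 16·12 / 90 = 32/15.
e_ss = 5/K_v = 5/(32/15) = 75/32.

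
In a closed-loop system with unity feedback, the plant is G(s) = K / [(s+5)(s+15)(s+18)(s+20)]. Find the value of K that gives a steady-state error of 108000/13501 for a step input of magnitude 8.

2

G(s) has no factors of s in the denominator, so the system is type 0.
K_p = lim_{s→0} G(s) = K / (5·15·18·20) = (1/27000)·K.
e_ss = 8/(1 + K_p) = 108000/13501 ⇒ 1 + (1/27000)·K = 13501/13500 ⇒ K = 2.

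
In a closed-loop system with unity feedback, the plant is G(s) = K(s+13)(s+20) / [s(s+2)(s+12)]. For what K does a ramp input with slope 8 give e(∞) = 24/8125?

250

One free integrator in G(s): this is a type 1 system.
K_v = lim_{s→0} s·G(s) = K·13·20 / (2·12) = (65/6)·K.
e_ss = 8/K_v = 24/8125 ⇒ K_v = 8125/3 ⇒ K = (8125/3)/(65/6) = 250.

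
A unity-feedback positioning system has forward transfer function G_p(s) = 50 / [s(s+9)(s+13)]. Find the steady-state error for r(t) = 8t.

18.72

G_p(s) has one factor of s in the denominator, so the system is type 1.
K_v = lim_{s→0} s·G_p(s) = 50 / (9·13) = 50/117.
e_ss = 8/K_v = 8/(50/117) = 18.72.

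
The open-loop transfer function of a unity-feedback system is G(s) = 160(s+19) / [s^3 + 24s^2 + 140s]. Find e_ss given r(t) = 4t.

Factoring s from the denominator leaves a polynomial with constant term 140, so the system is type 1.
K_v = lim_{s→0} s·G(s) = 160·19 / 140 = 152/7.
e_ss = 4/K_v = 4/(152/7) = 7/38.

7/38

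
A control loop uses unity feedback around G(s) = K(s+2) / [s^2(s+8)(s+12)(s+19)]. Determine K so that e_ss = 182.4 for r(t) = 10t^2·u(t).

Two free integrators in G(s): this is a type 2 system.
K_a = lim_{s→0} s^2·G(s) = K·2 / (8·12·19) = (1/912)·K.
e_ss = 20/K_a = 182.4 ⇒ K_a = 25/228 ⇒ K = (25/228)/(1/912) = 100.

100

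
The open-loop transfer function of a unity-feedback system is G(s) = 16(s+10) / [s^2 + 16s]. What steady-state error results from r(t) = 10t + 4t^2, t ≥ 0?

infinity

The denominator has no term below 16s — 1 pole at s=0, type 1. Treating each term separately:
  • 10t: e_ss = 10/K_v with K_v=10 → 1.
  • 4t^2: a type-1 system cannot track it, e_ss → ∞.
The unbounded component dominates.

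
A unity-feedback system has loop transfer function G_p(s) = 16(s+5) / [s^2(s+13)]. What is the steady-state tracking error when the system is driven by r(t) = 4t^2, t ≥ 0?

The open loop has two poles at the origin → type 2 system.
K_a = lim_{s→0} s^2·G_p(s) = 16·5 / (13) = 80/13.
r(t) = 4t^2 gives R(s) = 8/s^3.
e_ss = 8/K_a = 8/(80/13) = 1.3.

1.3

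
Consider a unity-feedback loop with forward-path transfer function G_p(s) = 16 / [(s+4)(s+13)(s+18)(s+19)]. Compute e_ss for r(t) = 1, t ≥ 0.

No free integrators in G_p(s): this is a type 0 system.
K_p = lim_{s→0} G_p(s) = 16 / (4·13·18·19) = 2/2223.
e_ss = 1/(1 + K_p) = 1/(2225/2223) = 2223/2225.

2223/2225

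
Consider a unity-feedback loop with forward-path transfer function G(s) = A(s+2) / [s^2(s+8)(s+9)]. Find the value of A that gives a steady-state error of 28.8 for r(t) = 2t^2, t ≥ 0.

Two free integrators in G(s): this is a type 2 system.
K_a = lim_{s→0} s^2·G(s) = A·2 / (8·9) = (1/36)·A.
e_ss = 4/K_a = 28.8 ⇒ K_a = 5/36 ⇒ A = (5/36)/(1/36) = 5.

5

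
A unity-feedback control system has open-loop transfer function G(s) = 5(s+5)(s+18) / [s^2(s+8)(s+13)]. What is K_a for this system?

225/52

G(s) has two factors of s in the denominator, so the system is type 2.
K_a = lim_{s→0} s^2·G(s) = 5·5·18 / (8·13) = 225/52.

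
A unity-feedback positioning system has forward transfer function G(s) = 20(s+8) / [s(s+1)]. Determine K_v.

G(s) has one factor of s in the denominator, so the system is type 1.
K_v = lim_{s→0} s·G(s) = 20·8 / (1) = 160.

160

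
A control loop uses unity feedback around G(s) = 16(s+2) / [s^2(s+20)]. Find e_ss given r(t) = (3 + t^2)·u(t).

1.25

The open loop has two poles at the origin → type 2 system. Treating each term separately:
  • 3: tracked with zero error.
  • t^2: e_ss = 2/K_a with K_a=1.6 → 1.25.
Total e_ss = 1.25.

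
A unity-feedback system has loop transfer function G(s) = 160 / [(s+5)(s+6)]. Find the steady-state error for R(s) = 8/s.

24/19

The open loop has no poles at the origin → type 0 system.
K_p = lim_{s→0} G(s) = 160 / (5·6) = 16/3.
e_ss = 8/(1 + K_p) = 8/(19/3) = 24/19.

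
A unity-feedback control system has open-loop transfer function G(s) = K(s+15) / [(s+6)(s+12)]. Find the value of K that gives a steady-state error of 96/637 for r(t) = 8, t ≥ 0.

250

G(s) has no factors of s in the denominator, so the system is type 0.
K_p = lim_{s→0} G(s) = K·15 / (6·12) = (5/24)·K.
e_ss = 8/(1 + K_p) = 96/637 ⇒ 1 + (5/24)·K = 637/12 ⇒ K = 250.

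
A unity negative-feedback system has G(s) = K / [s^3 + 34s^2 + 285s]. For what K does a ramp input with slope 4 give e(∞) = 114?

10

Factoring s from the denominator leaves a polynomial with constant term 285, so the system is type 1.
K_v = lim_{s→0} s·G(s) = K / 285 = (1/285)·K.
e_ss = 4/K_v = 114 ⇒ K_v = 2/57 ⇒ K = (2/57)/(1/285) = 10.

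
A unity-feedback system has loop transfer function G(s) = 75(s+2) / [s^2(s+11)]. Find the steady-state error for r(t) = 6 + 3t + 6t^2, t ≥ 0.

0.88

G(s) has two factors of s in the denominator, so the system is type 2. Taking each input component in turn:
  • 6: tracked with zero error.
  • 3t: tracked with zero error.
  • 6t^2: e_ss = 12/K_a with K_a=150/11 → 0.88.
Total e_ss = 0.88.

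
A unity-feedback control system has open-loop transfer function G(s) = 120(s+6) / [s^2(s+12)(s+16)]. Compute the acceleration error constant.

The open loop has two poles at the origin → type 2 system.
K_a = lim_{s→0} s^2·G(s) = 120·6 / (12·16) = 3.75.

3.75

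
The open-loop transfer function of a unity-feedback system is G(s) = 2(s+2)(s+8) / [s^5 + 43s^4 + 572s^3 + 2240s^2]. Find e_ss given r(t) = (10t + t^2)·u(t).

The denominator has no term below 2240s^2 — 2 poles at s=0, type 2. By superposition:
  • 10t: tracked with zero error.
  • t^2: e_ss = 2/K_a with K_a=1/70 → 140.
Total e_ss = 140.

140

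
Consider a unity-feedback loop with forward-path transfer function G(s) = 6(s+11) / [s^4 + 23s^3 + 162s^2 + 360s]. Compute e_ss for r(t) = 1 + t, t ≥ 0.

Lowest-order denominator term is 360s, so the open loop has 1 pole at the origin → type 1 system. By superposition:
  • 1: tracked with zero error.
  • t: e_ss = 1/K_v with K_v=11/60 → 60/11.
Total e_ss = 60/11.

60/11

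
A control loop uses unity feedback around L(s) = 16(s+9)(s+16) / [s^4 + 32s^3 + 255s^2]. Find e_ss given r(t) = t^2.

Lowest-order denominator term is 255s^2, so the open loop has 2 poles at the origin → type 2 system.
K_a = lim_{s→0} s^2·L(s) = 16·9·16 / 255 = 768/85.
r(t) = t^2 gives R(s) = 2/s^3.
e_ss = 2/K_a = 2/(768/85) = 85/384.

85/384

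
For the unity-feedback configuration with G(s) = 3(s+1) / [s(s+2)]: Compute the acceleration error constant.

System type = 1 (one pole at s=0).
K_a = lim_{s→0} s^2·G(s) = 0 (the extra factor of s kills the finite limit).

0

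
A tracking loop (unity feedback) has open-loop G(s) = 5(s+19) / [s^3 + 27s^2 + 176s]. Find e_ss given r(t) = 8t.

Factoring s from the denominator leaves a polynomial with constant term 176, so the system is type 1.
K_v = lim_{s→0} s·G(s) = 5·19 / 176 = 95/176.
e_ss = 8/K_v = 8/(95/176) = 1408/95.

1408/95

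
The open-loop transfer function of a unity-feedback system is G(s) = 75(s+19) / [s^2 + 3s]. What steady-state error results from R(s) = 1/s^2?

Factoring s from the denominator leaves a polynomial with constant term 3, so the system is type 1.
K_v = lim_{s→0} s·G(s) = 75·19 / 3 = 475.
e_ss = 1/K_v = 1/475.

1/475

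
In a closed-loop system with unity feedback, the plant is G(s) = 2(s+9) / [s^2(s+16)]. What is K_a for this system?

1.125

The open loop has two poles at the origin → type 2 system.
K_a = lim_{s→0} s^2·G(s) = 2·9 / (16) = 1.125.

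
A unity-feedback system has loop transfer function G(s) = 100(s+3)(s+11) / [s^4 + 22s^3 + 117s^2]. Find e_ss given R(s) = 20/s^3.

Lowest-order denominator term is 117s^2, so the open loop has 2 poles at the origin → type 2 system.
K_a = lim_{s→0} s^2·G(s) = 100·3·11 / 117 = 1100/39.
r(t) = 10t^2 gives R(s) = 20/s^3.
e_ss = 20/K_a = 20/(1100/39) = 39/55.

39/55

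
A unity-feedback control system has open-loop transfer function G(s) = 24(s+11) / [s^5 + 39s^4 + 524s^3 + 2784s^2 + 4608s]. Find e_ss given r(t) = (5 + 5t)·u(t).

Factoring s from the denominator leaves a polynomial with constant term 4608, so the system is type 1. By superposition:
  • 5: tracked with zero error.
  • 5t: e_ss = 5/K_v with K_v=11/192 → 960/11.
Total e_ss = 960/11.

960/11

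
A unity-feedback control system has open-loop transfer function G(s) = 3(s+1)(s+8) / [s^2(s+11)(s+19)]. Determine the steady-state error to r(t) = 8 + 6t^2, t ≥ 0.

104.5

Two free integrators in G(s): this is a type 2 system. Taking each input component in turn:
  • 8: tracked with zero error.
  • 6t^2: e_ss = 12/K_a with K_a=24/209 → 104.5.
Total e_ss = 104.5.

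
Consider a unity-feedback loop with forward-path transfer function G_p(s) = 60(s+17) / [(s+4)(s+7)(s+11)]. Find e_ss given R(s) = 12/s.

System type = 0 (no poles at s=0).
K_p = lim_{s→0} G_p(s) = 60·17 / (4·7·11) = 255/77.
e_ss = 12/(1 + K_p) = 12/(332/77) = 231/83.

231/83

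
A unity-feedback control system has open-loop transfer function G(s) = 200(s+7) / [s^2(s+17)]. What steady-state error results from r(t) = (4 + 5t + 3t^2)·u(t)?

System type = 2 (two poles at s=0). Treating each term separately:
  • 4: tracked with zero error.
  • 5t: tracked with zero error.
  • 3t^2: e_ss = 6/K_a with K_a=1400/17 → 51/700.
Total e_ss = 51/700.

51/700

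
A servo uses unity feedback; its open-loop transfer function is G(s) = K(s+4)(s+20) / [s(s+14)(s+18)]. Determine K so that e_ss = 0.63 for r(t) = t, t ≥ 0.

5

One free integrator in G(s): this is a type 1 system.
K_v = lim_{s→0} s·G(s) = K·4·20 / (14·18) = (20/63)·K.
e_ss = 1/K_v = 0.63 ⇒ K_v = 100/63 ⇒ K = (100/63)/(20/63) = 5.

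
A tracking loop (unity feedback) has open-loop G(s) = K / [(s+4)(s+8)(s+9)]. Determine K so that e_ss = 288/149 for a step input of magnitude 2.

10

G(s) has no factors of s in the denominator, so the system is type 0.
K_p = lim_{s→0} G(s) = K / (4·8·9) = (1/288)·K.
e_ss = 2/(1 + K_p) = 288/149 ⇒ 1 + (1/288)·K = 149/144 ⇒ K = 10.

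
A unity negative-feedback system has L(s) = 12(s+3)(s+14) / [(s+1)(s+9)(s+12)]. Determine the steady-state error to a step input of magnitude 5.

15/17

System type = 0 (no poles at s=0).
K_p = lim_{s→0} L(s) = 12·3·14 / (1·9·12) = 14/3.
e_ss = 5/(1 + K_p) = 5/(17/3) = 15/17.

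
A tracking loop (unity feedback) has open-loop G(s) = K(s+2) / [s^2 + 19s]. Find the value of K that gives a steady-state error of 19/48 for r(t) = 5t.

Lowest-order denominator term is 19s, so the open loop has 1 pole at the origin → type 1 system.
K_v = lim_{s→0} s·G(s) = K·2 / 19 = (2/19)·K.
e_ss = 5/K_v = 19/48 ⇒ K_v = 240/19 ⇒ K = (240/19)/(2/19) = 120.

120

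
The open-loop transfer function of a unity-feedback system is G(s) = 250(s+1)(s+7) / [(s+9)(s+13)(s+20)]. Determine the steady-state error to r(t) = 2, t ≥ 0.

G(s) has no factors of s in the denominator, so the system is type 0.
K_p = lim_{s→0} G(s) = 250·1·7 / (9·13·20) = 175/234.
e_ss = 2/(1 + K_p) = 2/(409/234) = 468/409.

468/409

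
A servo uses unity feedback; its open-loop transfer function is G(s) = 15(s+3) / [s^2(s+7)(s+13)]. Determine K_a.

45/91

System type = 2 (two poles at s=0).
K_a = lim_{s→0} s^2·G(s) = 15·3 / (7·13) = 45/91.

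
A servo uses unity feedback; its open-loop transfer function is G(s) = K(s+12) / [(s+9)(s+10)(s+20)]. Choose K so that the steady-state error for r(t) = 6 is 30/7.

60

System type = 0 (no poles at s=0).
K_p = lim_{s→0} G(s) = K·12 / (9·10·20) = (1/150)·K.
e_ss = 6/(1 + K_p) = 30/7 ⇒ 1 + (1/150)·K = 1.4 ⇒ K = 60.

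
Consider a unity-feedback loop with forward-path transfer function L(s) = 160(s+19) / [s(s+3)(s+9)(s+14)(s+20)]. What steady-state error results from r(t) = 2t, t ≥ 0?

189/38

The open loop has one pole at the origin → type 1 system.
K_v = lim_{s→0} s·L(s) = 160·19 / (3·9·14·20) = 76/189.
e_ss = 2/K_v = 2/(76/189) = 189/38.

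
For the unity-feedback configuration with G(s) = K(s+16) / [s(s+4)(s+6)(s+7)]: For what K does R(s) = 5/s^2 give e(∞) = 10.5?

5

G(s) has one factor of s in the denominator, so the system is type 1.
K_v = lim_{s→0} s·G(s) = K·16 / (4·6·7) = (2/21)·K.
e_ss = 5/K_v = 10.5 ⇒ K_v = 10/21 ⇒ K = (10/21)/(2/21) = 5.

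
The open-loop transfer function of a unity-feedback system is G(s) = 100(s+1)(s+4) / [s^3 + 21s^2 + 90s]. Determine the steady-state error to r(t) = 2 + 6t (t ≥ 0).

1.35

Factoring s from the denominator leaves a polynomial with constant term 90, so the system is type 1. Treating each term separately:
  • 2: tracked with zero error.
  • 6t: e_ss = 6/K_v with K_v=40/9 → 1.35.
Total e_ss = 1.35.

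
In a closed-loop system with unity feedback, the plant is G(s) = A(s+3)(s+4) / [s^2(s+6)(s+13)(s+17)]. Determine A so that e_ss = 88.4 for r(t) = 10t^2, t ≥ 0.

25

The open loop has two poles at the origin → type 2 system.
K_a = lim_{s→0} s^2·G(s) = A·3·4 / (6·13·17) = (2/221)·A.
e_ss = 20/K_a = 88.4 ⇒ K_a = 50/221 ⇒ A = (50/221)/(2/221) = 25.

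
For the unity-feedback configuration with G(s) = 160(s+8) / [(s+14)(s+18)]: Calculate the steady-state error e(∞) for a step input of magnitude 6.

378/383

G(s) has no factors of s in the denominator, so the system is type 0.
K_p = lim_{s→0} G(s) = 160·8 / (14·18) = 320/63.
e_ss = 6/(1 + K_p) = 6/(383/63) = 378/383.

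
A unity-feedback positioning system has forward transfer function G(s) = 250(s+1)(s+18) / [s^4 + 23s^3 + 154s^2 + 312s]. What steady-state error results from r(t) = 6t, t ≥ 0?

Factoring s from the denominator leaves a polynomial with constant term 312, so the system is type 1.
K_v = lim_{s→0} s·G(s) = 250·1·18 / 312 = 375/26.
e_ss = 6/K_v = 6/(375/26) = 0.416.

0.416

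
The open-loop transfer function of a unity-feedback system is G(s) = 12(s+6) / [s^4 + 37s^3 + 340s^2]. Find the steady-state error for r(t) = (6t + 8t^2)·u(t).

680/9

Lowest-order denominator term is 340s^2, so the open loop has 2 poles at the origin → type 2 system. Taking each input component in turn:
  • 6t: tracked with zero error.
  • 8t^2: e_ss = 16/K_a with K_a=18/85 → 680/9.
Total e_ss = 680/9.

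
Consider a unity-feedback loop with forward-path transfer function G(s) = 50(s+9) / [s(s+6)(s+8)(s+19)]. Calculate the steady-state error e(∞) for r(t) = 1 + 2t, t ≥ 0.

The open loop has one pole at the origin → type 1 system. Treating each term separately:
  • 1: tracked with zero error.
  • 2t: e_ss = 2/K_v with K_v=75/152 → 304/75.
Total e_ss = 304/75.

304/75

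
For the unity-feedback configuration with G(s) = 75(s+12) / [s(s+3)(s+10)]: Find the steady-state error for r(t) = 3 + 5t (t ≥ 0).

One free integrator in G(s): this is a type 1 system. Treating each term separately:
  • 3: tracked with zero error.
  • 5t: e_ss = 5/K_v with K_v=30 → 1/6.
Total e_ss = 1/6.

1/6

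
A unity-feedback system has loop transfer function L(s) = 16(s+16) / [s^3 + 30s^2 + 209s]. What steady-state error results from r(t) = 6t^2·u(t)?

Factoring s from the denominator leaves a polynomial with constant term 209, so the system is type 1.
K_a = lim_{s→0} s^2·L(s) = 0; the steady-state error to this parabolic input grows without bound.

infinity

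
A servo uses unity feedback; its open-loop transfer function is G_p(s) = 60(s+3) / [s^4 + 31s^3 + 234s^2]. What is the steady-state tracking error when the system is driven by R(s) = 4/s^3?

Lowest-order denominator term is 234s^2, so the open loop has 2 poles at the origin → type 2 system.
K_a = lim_{s→0} s^2·G_p(s) = 60·3 / 234 = 10/13.
r(t) = 2t^2 gives R(s) = 4/s^3.
e_ss = 4/K_a = 4/(10/13) = 5.2.

5.2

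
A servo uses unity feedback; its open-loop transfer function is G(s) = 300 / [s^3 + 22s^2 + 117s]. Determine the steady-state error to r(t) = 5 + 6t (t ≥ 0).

Lowest-order denominator term is 117s, so the open loop has 1 pole at the origin → type 1 system. Taking each input component in turn:
  • 5: tracked with zero error.
  • 6t: e_ss = 6/K_v with K_v=100/39 → 2.34.
Total e_ss = 2.34.

2.34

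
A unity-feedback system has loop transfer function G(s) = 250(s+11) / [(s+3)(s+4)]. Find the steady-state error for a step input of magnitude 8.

48/1381

The open loop has no poles at the origin → type 0 system.
K_p = lim_{s→0} G(s) = 250·11 / (3·4) = 1375/6.
e_ss = 8/(1 + K_p) = 8/(1381/6) = 48/1381.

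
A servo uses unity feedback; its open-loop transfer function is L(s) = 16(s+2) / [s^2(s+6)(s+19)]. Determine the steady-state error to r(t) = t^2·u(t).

L(s) has two factors of s in the denominator, so the system is type 2.
K_a = lim_{s→0} s^2·L(s) = 16·2 / (6·19) = 16/57.
r(t) = t^2 gives R(s) = 2/s^3.
e_ss = 2/K_a = 2/(16/57) = 7.125.

7.125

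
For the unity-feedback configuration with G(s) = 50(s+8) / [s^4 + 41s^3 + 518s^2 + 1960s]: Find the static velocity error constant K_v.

Lowest-order denominator term is 1960s, so the open loop has 1 pole at the origin → type 1 system.
K_v = lim_{s→0} s·G(s) = 50·8 / 1960 = 10/49.

10/49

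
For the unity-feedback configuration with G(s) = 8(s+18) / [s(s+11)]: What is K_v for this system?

The open loop has one pole at the origin → type 1 system.
K_v = lim_{s→0} s·G(s) = 8·18 / (11) = 144/11.

144/11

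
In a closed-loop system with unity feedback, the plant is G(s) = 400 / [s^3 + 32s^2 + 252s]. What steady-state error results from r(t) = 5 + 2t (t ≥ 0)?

Lowest-order denominator term is 252s, so the open loop has 1 pole at the origin → type 1 system. Treating each term separately:
  • 5: tracked with zero error.
  • 2t: e_ss = 2/K_v with K_v=100/63 → 1.26.
Total e_ss = 1.26.

1.26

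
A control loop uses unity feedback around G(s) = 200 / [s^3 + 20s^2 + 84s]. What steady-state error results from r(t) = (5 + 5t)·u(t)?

Lowest-order denominator term is 84s, so the open loop has 1 pole at the origin → type 1 system. Taking each input component in turn:
  • 5: tracked with zero error.
  • 5t: e_ss = 5/K_v with K_v=50/21 → 2.1.
Total e_ss = 2.1.

2.1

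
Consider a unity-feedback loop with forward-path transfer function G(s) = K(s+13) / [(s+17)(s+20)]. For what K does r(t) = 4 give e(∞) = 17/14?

60

No free integrators in G(s): this is a type 0 system.
K_p = lim_{s→0} G(s) = K·13 / (17·20) = (13/340)·K.
e_ss = 4/(1 + K_p) = 17/14 ⇒ 1 + (13/340)·K = 56/17 ⇒ K = 60.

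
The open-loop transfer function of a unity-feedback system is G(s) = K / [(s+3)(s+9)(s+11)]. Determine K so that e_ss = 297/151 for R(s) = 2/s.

5

System type = 0 (no poles at s=0).
K_p = lim_{s→0} G(s) = K / (3·9·11) = (1/297)·K.
e_ss = 2/(1 + K_p) = 297/151 ⇒ 1 + (1/297)·K = 302/297 ⇒ K = 5.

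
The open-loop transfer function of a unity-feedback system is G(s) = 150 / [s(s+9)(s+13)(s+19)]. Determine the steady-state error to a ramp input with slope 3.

44.46

One free integrator in G(s): this is a type 1 system.
K_v = lim_{s→0} s·G(s) = 150 / (9·13·19) = 50/741.
e_ss = 3/K_v = 3/(50/741) = 44.46.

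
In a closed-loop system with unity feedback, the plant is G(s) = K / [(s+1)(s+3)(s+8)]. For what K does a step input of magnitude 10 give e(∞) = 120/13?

2

G(s) has no factors of s in the denominator, so the system is type 0.
K_p = lim_{s→0} G(s) = K / (1·3·8) = (1/24)·K.
e_ss = 10/(1 + K_p) = 120/13 ⇒ 1 + (1/24)·K = 13/12 ⇒ K = 2.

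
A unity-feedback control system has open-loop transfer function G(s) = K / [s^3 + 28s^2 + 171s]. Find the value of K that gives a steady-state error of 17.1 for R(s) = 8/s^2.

80

Lowest-order denominator term is 171s, so the open loop has 1 pole at the origin → type 1 system.
K_v = lim_{s→0} s·G(s) = K / 171 = (1/171)·K.
e_ss = 8/K_v = 17.1 ⇒ K_v = 80/171 ⇒ K = (80/171)/(1/171) = 80.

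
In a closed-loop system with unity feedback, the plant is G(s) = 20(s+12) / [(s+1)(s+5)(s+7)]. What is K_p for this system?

48/7

No free integrators in G(s): this is a type 0 system.
K_p = lim_{s→0} G(s) = 20·12 / (1·5·7) = 48/7.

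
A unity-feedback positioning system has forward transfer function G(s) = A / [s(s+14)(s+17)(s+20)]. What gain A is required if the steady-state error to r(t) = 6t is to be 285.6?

System type = 1 (one pole at s=0).
K_v = lim_{s→0} s·G(s) = A / (14·17·20) = (1/4760)·A.
e_ss = 6/K_v = 285.6 ⇒ K_v = 5/238 ⇒ A = (5/238)/(1/4760) = 100.

100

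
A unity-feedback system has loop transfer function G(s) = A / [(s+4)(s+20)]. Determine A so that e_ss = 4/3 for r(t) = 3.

100

System type = 0 (no poles at s=0).
K_p = lim_{s→0} G(s) = A / (4·20) = 0.0125·A.
e_ss = 3/(1 + K_p) = 4/3 ⇒ 1 + 0.0125·A = 2.25 ⇒ A = 100.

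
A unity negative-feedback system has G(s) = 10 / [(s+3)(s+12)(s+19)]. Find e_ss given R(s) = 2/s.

684/347

System type = 0 (no poles at s=0).
K_p = lim_{s→0} G(s) = 10 / (3·12·19) = 5/342.
e_ss = 2/(1 + K_p) = 2/(347/342) = 684/347.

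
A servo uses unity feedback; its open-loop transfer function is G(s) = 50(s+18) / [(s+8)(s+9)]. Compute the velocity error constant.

System type = 0 (no poles at s=0).
K_v = lim_{s→0} s·G(s) = 0 (the extra factor of s kills the finite limit).

0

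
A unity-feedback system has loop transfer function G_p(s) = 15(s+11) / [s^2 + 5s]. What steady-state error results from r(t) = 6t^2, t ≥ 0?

The denominator has no term below 5s — 1 pole at s=0, type 1.
K_a = lim_{s→0} s^2·G_p(s) = 0; the steady-state error to this parabolic input grows without bound.

infinity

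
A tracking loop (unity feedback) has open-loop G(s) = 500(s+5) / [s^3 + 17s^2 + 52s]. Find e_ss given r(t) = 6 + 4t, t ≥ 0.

0.0832

Factoring s from the denominator leaves a polynomial with constant term 52, so the system is type 1. Taking each input component in turn:
  • 6: tracked with zero error.
  • 4t: e_ss = 4/K_v with K_v=625/13 → 0.0832.
Total e_ss = 0.0832.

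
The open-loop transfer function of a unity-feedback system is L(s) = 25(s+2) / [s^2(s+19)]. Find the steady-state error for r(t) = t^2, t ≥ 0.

0.76

The open loop has two poles at the origin → type 2 system.
K_a = lim_{s→0} s^2·L(s) = 25·2 / (19) = 50/19.
r(t) = t^2 gives R(s) = 2/s^3.
e_ss = 2/K_a = 2/(50/19) = 0.76.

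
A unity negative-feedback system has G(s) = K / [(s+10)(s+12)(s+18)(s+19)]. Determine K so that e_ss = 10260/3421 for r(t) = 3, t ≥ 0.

System type = 0 (no poles at s=0).
K_p = lim_{s→0} G(s) = K / (10·12·18·19) = (1/41040)·K.
e_ss = 3/(1 + K_p) = 10260/3421 ⇒ 1 + (1/41040)·K = 3421/3420 ⇒ K = 12.

12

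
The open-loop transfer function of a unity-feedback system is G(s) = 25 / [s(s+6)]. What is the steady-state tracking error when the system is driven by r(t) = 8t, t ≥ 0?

System type = 1 (one pole at s=0).
K_v = lim_{s→0} s·G(s) = 25 / (6) = 25/6.
e_ss = 8/K_v = 8/(25/6) = 1.92.

1.92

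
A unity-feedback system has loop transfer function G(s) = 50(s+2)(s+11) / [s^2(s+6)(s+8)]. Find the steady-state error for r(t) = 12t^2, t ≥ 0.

288/275

System type = 2 (two poles at s=0).
K_a = lim_{s→0} s^2·G(s) = 50·2·11 / (6·8) = 275/12.
r(t) = 12t^2 gives R(s) = 24/s^3.
e_ss = 24/K_a = 24/(275/12) = 288/275.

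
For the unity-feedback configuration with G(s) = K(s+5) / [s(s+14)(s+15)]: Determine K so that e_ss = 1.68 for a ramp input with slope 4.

100

One free integrator in G(s): this is a type 1 system.
K_v = lim_{s→0} s·G(s) = K·5 / (14·15) = (1/42)·K.
e_ss = 4/K_v = 1.68 ⇒ K_v = 50/21 ⇒ K = (50/21)/(1/42) = 100.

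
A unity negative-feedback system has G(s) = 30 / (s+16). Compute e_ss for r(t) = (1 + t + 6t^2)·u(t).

infinity

G(s) has no factors of s in the denominator, so the system is type 0. Taking each input component in turn:
  • 1: e_ss = 1/(1+K_p) with K_p=1.875 → 8/23.
  • t: a type-0 system cannot track it, e_ss → ∞.
  • 6t^2: a type-0 system cannot track it, e_ss → ∞.
The unbounded component dominates.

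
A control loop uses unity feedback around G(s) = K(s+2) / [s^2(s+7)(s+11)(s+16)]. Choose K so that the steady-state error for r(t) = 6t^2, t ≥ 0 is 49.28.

150

Two free integrators in G(s): this is a type 2 system.
K_a = lim_{s→0} s^2·G(s) = K·2 / (7·11·16) = (1/616)·K.
e_ss = 12/K_a = 49.28 ⇒ K_a = 75/308 ⇒ K = (75/308)/(1/616) = 150.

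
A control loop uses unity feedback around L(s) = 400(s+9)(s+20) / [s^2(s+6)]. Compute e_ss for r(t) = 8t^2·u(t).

1/750

L(s) has two factors of s in the denominator, so the system is type 2.
K_a = lim_{s→0} s^2·L(s) = 400·9·20 / (6) = 12000.
r(t) = 8t^2 gives R(s) = 16/s^3.
e_ss = 16/K_a = 16/12000 = 1/750.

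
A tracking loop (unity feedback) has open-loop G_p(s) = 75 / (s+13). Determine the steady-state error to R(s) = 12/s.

The open loop has no poles at the origin → type 0 system.
K_p = lim_{s→0} G_p(s) = 75 / (13) = 75/13.
e_ss = 12/(1 + K_p) = 12/(88/13) = 39/22.

39/22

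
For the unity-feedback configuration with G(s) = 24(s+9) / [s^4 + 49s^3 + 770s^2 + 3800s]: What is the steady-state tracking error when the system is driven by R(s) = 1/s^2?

475/27

Factoring s from the denominator leaves a polynomial with constant term 3800, so the system is type 1.
K_v = lim_{s→0} s·G(s) = 24·9 / 3800 = 27/475.
e_ss = 1/K_v = 1/(27/475) = 475/27.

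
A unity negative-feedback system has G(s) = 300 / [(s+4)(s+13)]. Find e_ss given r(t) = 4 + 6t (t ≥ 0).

infinity

The open loop has no poles at the origin → type 0 system. By superposition:
  • 4: e_ss = 4/(1+K_p) with K_p=75/13 → 13/22.
  • 6t: a type-0 system cannot track it, e_ss → ∞.
The unbounded component dominates.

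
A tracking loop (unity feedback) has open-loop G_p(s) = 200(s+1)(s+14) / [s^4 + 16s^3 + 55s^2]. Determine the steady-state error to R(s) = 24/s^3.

Lowest-order denominator term is 55s^2, so the open loop has 2 poles at the origin → type 2 system.
K_a = lim_{s→0} s^2·G_p(s) = 200·1·14 / 55 = 560/11.
r(t) = 12t^2 gives R(s) = 24/s^3.
e_ss = 24/K_a = 24/(560/11) = 33/70.

33/70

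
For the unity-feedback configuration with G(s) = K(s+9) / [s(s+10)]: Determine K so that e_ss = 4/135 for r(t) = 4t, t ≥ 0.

150

G(s) has one factor of s in the denominator, so the system is type 1.
K_v = lim_{s→0} s·G(s) = K·9 / (10) = 0.9·K.
e_ss = 4/K_v = 4/135 ⇒ K_v = 135 ⇒ K = 135/0.9 = 150.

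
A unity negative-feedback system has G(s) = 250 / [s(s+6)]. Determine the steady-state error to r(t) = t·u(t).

0.024

G(s) has one factor of s in the denominator, so the system is type 1.
K_v = lim_{s→0} s·G(s) = 250 / (6) = 125/3.
e_ss = 1/K_v = 1/(125/3) = 0.024.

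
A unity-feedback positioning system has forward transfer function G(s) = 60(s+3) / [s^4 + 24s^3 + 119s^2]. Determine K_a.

Factoring s^2 from the denominator leaves a polynomial with constant term 119, so the system is type 2.
K_a = lim_{s→0} s^2·G(s) = 60·3 / 119 = 180/119.

180/119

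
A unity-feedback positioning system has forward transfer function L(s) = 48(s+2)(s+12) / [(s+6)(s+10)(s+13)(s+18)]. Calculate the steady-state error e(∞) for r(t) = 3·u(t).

585/211

L(s) has no factors of s in the denominator, so the system is type 0.
K_p = lim_{s→0} L(s) = 48·2·12 / (6·10·13·18) = 16/195.
e_ss = 3/(1 + K_p) = 3/(211/195) = 585/211.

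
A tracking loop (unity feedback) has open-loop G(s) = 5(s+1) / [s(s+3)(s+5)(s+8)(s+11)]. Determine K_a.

0

System type = 1 (one pole at s=0).
K_a = lim_{s→0} s^2·G(s) = 0 (the extra factor of s kills the finite limit).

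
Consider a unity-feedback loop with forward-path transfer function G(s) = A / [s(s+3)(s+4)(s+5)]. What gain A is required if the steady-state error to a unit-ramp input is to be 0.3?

The open loop has one pole at the origin → type 1 system.
K_v = lim_{s→0} s·G(s) = A / (3·4·5) = (1/60)·A.
e_ss = 1/K_v = 0.3 ⇒ K_v = 10/3 ⇒ A = (10/3)/(1/60) = 200.

200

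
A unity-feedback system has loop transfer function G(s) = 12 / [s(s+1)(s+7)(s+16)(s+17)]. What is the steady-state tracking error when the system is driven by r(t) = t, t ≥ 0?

476/3

G(s) has one factor of s in the denominator, so the system is type 1.
K_v = lim_{s→0} s·G(s) = 12 / (1·7·16·17) = 3/476.
e_ss = 1/K_v = 1/(3/476) = 476/3.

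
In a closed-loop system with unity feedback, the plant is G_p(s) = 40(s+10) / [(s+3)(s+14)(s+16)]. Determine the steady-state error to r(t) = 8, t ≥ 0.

The open loop has no poles at the origin → type 0 system.
K_p = lim_{s→0} G_p(s) = 40·10 / (3·14·16) = 25/42.
e_ss = 8/(1 + K_p) = 8/(67/42) = 336/67.

336/67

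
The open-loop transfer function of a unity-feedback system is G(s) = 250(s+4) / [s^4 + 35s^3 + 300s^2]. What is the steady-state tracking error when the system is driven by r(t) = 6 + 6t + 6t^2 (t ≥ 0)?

Factoring s^2 from the denominator leaves a polynomial with constant term 300, so the system is type 2. Taking each input component in turn:
  • 6: tracked with zero error.
  • 6t: tracked with zero error.
  • 6t^2: e_ss = 12/K_a with K_a=10/3 → 3.6.
Total e_ss = 3.6.

3.6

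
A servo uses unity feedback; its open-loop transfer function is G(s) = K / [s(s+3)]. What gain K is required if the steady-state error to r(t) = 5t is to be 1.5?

10

System type = 1 (one pole at s=0).
K_v = lim_{s→0} s·G(s) = K / (3) = (1/3)·K.
e_ss = 5/K_v = 1.5 ⇒ K_v = 10/3 ⇒ K = (10/3)/(1/3) = 10.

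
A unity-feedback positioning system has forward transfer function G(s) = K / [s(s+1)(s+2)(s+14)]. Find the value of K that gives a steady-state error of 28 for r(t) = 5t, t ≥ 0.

5

The open loop has one pole at the origin → type 1 system.
K_v = lim_{s→0} s·G(s) = K / (1·2·14) = (1/28)·K.
e_ss = 5/K_v = 28 ⇒ K_v = 5/28 ⇒ K = (5/28)/(1/28) = 5.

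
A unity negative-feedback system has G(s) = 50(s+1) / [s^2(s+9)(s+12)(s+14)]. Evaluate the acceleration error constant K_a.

25/756

System type = 2 (two poles at s=0).
K_a = lim_{s→0} s^2·G(s) = 50·1 / (9·12·14) = 25/756.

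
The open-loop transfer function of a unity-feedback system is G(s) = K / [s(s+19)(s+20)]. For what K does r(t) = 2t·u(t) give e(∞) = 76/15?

150

G(s) has one factor of s in the denominator, so the system is type 1.
K_v = lim_{s→0} s·G(s) = K / (19·20) = (1/380)·K.
e_ss = 2/K_v = 76/15 ⇒ K_v = 15/38 ⇒ K = (15/38)/(1/380) = 150.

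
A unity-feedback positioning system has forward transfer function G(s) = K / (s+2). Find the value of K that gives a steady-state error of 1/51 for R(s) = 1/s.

The open loop has no poles at the origin → type 0 system.
K_p = lim_{s→0} G(s) = K / (2) = 0.5·K.
e_ss = 1/(1 + K_p) = 1/51 ⇒ 1 + 0.5·K = 51 ⇒ K = 100.

100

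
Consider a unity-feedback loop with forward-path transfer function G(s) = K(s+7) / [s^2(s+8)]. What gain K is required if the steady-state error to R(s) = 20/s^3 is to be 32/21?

Two free integrators in G(s): this is a type 2 system.
K_a = lim_{s→0} s^2·G(s) = K·7 / (8) = 0.875·K.
e_ss = 20/K_a = 32/21 ⇒ K_a = 13.125 ⇒ K = 13.125/0.875 = 15.

15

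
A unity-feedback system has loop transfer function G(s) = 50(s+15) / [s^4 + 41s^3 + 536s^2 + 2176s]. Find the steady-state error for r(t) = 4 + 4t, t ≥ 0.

The denominator has no term below 2176s — 1 pole at s=0, type 1. By superposition:
  • 4: tracked with zero error.
  • 4t: e_ss = 4/K_v with K_v=375/1088 → 4352/375.
Total e_ss = 4352/375.

4352/375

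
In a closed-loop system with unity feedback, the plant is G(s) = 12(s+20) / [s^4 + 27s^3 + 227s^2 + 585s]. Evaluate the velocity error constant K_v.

Factoring s from the denominator leaves a polynomial with constant term 585, so the system is type 1.
K_v = lim_{s→0} s·G(s) = 12·20 / 585 = 16/39.

16/39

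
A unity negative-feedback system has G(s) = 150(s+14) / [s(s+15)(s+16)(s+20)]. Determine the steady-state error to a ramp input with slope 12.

G(s) has one factor of s in the denominator, so the system is type 1.
K_v = lim_{s→0} s·G(s) = 150·14 / (15·16·20) = 0.4375.
e_ss = 12/K_v = 12/0.4375 = 192/7.

192/7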